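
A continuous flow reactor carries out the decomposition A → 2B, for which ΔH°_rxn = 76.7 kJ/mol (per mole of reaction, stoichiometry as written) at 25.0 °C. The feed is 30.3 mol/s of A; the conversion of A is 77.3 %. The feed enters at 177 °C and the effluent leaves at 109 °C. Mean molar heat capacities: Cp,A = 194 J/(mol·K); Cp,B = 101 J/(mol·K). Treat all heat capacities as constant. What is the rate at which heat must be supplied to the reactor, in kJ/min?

Q_in = 84700 kJ/min

Extent of reaction ξ = 0.773 × 30.3 = 23.422 mol/s
Reaction term: ξ·ΔH°_rxn = 23.422 × 76.7 = 1796.5 kJ/s
Sensible, feed 177→25 °C: -893.49 kJ/s
Outlet flows (mol/s): A 6.8781, B 46.844
Sensible, products 25→109 °C: 509.51 kJ/s
Q = ΔH = 1412.5 kJ/s = 1412.5 kW
Heat supplied = 84749 kJ/min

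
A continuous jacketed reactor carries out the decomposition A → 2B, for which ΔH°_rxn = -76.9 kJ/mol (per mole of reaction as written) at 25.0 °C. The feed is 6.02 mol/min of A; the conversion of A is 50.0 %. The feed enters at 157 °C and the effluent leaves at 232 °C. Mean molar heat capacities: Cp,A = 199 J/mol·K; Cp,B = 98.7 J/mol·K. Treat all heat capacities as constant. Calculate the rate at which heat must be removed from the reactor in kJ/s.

Extent of reaction ξ = 0.500 × 6.02 = 3.01 mol/min
Reaction term: ξ·ΔH°_rxn = 3.01 × -76.9 = -231.47 kJ/min
Sensible, feed 157→25 °C: -158.13 kJ/min
Outlet flows (mol/min): A 3.01, B 6.02
Sensible, products 25→232 °C: 246.98 kJ/min
Q = ΔH = -142.62 kJ/min = -2.377 kW
Heat removed = 2.377 kJ/s

Q_out = 2.38 kJ/s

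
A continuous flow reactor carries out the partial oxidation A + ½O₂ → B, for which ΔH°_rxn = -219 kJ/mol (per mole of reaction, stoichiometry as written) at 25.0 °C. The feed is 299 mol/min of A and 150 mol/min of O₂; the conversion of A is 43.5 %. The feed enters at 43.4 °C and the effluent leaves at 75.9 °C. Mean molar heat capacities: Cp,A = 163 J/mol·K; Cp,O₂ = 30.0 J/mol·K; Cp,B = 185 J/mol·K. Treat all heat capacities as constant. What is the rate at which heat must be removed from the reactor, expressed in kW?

Extent of reaction ξ = 0.435 × 299 = 130.06 mol/min
Reaction term: ξ·ΔH°_rxn = 130.06 × -219 = -28484 kJ/min
Sensible, feed 43.4→25 °C: -979.56 kJ/min
Outlet flows (mol/min): A 168.94, O₂ 84.968, B 130.06
Sensible, products 25→75.9 °C: 2756.1 kJ/min
Q = ΔH = -26708 kJ/min = -445.13 kW
Heat removed = 445.13 kW

Q_out = 445 kW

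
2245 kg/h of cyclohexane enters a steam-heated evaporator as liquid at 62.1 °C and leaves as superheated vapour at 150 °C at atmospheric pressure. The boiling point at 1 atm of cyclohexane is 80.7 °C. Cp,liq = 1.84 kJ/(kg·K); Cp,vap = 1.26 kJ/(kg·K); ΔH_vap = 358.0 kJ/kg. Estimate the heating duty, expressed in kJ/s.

Q = 299 kJ/s

liquid 62.1→80.7 °C: 34.224 kJ/kg
vaporisation at 80.7 °C: 358 kJ/kg
vapour 80.7→150 °C: 87.318 kJ/kg
Δh = 34.224 + 358 + 87.318 = 479.54 kJ/kg
Q = ṁ·Δh = 2245 kg/h × 479.54 kJ/kg = 1.0766e+06 kJ/h
|Q| = 299.05 kW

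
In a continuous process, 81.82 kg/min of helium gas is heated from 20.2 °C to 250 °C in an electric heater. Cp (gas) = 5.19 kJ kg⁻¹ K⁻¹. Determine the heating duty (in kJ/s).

Q = ṁ·Cp·ΔT = 81.82 × 5.19 × (250 − 20.2) = 97584 kJ/min
Converting: 97584 / 60 s = 1626.4 kW

Q = 1630 kJ/s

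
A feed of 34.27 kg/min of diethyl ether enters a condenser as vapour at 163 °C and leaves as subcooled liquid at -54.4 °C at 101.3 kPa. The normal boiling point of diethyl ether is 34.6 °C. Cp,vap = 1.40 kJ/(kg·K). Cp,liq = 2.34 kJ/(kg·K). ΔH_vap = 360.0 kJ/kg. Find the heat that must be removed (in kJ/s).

vapour 163→34.6 °C: -179.76 kJ/kg
condensation at 34.6 °C: -360 kJ/kg
liquid 34.6→-54.4 °C: -208.26 kJ/kg
Δh = -179.76 + -360 + -208.26 = -748.02 kJ/kg
Q = ṁ·Δh = 34.27 kg/min × -748.02 kJ/kg = -25635 kJ/min
|Q| = 427.24 kW

Q_c = 427 kJ/s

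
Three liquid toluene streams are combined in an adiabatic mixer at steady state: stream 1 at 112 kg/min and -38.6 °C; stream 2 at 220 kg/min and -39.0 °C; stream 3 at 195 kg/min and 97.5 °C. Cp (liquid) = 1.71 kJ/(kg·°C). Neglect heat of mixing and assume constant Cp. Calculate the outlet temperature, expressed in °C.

No heat crosses the boundary, so H_out = H_in.
T_out = Σ ṁᵢCp,ᵢTᵢ / Σ ṁᵢCp,ᵢ
      = 10447 / 901.17 = 11.593 °C

T_out = 11.6 °C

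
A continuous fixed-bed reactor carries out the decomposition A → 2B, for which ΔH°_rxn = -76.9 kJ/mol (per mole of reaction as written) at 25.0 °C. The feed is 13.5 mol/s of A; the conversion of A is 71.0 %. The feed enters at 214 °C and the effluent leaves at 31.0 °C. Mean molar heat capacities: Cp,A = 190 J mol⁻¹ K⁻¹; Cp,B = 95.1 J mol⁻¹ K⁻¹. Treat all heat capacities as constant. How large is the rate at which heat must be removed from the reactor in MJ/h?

Extent of reaction ξ = 0.710 × 13.5 = 9.585 mol/s
Reaction term: ξ·ΔH°_rxn = 9.585 × -76.9 = -737.09 kJ/s
Sensible, feed 214→25 °C: -484.79 kJ/s
Outlet flows (mol/s): A 3.915, B 19.17
Sensible, products 25→31.0 °C: 15.402 kJ/s
Q = ΔH = -1206.5 kJ/s = -1206.5 kW
Heat removed = 4343.3 MJ/h

Q_out = 4340 MJ/h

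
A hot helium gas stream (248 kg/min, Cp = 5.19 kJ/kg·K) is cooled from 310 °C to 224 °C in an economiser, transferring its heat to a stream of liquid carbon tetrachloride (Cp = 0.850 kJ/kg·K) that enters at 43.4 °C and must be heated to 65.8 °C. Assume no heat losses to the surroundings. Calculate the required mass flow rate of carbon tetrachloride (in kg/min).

Heat released by hot stream: Q = 248 × 5.19 × (310 − 224) = 110690 kJ/min
Energy balance on cold side (adiabatic exchanger): Q = ṁ_c·Cp_c·(T_c,out − T_c,in)
ṁ_c = 110690 / [0.850 × (65.8 − 43.4)] = 5813.7 kg/min

ṁ_c = 5810 kg/min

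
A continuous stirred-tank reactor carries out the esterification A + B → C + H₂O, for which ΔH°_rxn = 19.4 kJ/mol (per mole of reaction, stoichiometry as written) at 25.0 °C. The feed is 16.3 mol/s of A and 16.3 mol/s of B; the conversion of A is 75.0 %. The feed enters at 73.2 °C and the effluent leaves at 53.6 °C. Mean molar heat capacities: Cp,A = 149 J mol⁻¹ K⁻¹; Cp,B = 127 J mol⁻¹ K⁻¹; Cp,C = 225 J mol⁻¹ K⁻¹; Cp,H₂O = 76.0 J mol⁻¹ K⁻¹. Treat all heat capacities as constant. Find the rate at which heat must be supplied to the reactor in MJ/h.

Extent of reaction ξ = 0.750 × 16.3 = 12.225 mol/s
Reaction term: ξ·ΔH°_rxn = 12.225 × 19.4 = 237.17 kJ/s
Sensible, feed 73.2→25 °C: -216.84 kJ/s
Outlet flows (mol/s): A 4.075, B 4.075, C 12.225, H₂O 12.225
Sensible, products 25→53.6 °C: 137.41 kJ/s
Q = ΔH = 157.73 kJ/s = 157.73 kW
Heat supplied = 567.83 MJ/h

Q_in = 568 MJ/h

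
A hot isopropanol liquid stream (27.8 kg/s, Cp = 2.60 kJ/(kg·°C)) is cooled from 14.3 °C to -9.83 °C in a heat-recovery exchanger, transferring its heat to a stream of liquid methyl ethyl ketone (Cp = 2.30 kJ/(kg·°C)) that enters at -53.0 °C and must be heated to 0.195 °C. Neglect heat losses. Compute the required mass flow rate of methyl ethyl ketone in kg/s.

Heat released by hot stream: Q = 27.8 × 2.60 × (14.3 − -9.83) = 1744.1 kJ/s
Energy balance on cold side (adiabatic exchanger): Q = ṁ_c·Cp_c·(T_c,out − T_c,in)
ṁ_c = 1744.1 / [2.30 × (0.195 − -53.0)] = 14.255 kg/s

ṁ_c = 14.3 kg/s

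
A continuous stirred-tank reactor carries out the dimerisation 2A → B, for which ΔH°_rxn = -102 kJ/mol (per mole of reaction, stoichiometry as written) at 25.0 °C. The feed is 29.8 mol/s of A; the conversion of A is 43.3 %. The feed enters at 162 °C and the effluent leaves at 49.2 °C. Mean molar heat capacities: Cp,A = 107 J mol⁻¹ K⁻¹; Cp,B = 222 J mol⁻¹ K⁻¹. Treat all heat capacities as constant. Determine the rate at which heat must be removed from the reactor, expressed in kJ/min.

Extent of reaction ξ = 0.433 × 29.8 / 2 = 6.4517 mol/s
Reaction term: ξ·ΔH°_rxn = 6.4517 × -102 = -658.07 kJ/s
Sensible, feed 162→25 °C: -436.84 kJ/s
Outlet flows (mol/s): A 16.897, B 6.4517
Sensible, products 25→49.2 °C: 78.413 kJ/s
Q = ΔH = -1016.5 kJ/s = -1016.5 kW
Heat removed = 60990 kJ/min

Q_out = 61000 kJ/min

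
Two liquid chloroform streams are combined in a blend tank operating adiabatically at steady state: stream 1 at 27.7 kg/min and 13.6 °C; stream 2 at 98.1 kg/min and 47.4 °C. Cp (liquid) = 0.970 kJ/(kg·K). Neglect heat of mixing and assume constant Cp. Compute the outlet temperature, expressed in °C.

Energy balance with Q = 0: Σ ṁᵢCp,ᵢ(T_out − Tᵢ) = 0
T_out = Σ ṁᵢCp,ᵢTᵢ / Σ ṁᵢCp,ᵢ
      = 4875.9 / 122.03 = 39.958 °C

T_out = 40.0 °C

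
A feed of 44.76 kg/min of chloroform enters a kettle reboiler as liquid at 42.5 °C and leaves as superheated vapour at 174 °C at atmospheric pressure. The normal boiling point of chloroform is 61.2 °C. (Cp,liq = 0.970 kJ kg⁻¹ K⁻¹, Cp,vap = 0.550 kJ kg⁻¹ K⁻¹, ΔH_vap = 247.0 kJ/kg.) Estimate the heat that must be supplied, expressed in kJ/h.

Q = 879000 kJ/h

liquid 42.5→61.2 °C: 18.139 kJ/kg
vaporisation at 61.2 °C: 247 kJ/kg
vapour 61.2→174 °C: 62.04 kJ/kg
Δh = 18.139 + 247 + 62.04 = 327.18 kJ/kg
Q = ṁ·Δh = 44.76 kg/min × 327.18 kJ/kg = 14645 kJ/min
|Q| = 244.08 kW = 878670 kJ/h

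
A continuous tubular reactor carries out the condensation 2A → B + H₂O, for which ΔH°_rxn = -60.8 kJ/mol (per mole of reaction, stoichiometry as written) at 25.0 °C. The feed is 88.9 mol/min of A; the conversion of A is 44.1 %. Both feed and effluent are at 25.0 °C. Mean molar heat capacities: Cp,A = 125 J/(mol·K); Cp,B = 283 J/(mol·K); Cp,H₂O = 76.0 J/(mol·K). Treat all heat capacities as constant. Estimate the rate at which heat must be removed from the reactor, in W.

Q_out = 19900 W

Extent of reaction ξ = 0.441 × 88.9 / 2 = 19.602 mol/min
Reaction term: ξ·ΔH°_rxn = 19.602 × -60.8 = -1191.8 kJ/min
Q = ΔH = -1191.8 kJ/min = -19.864 kW
Heat removed = 19864 W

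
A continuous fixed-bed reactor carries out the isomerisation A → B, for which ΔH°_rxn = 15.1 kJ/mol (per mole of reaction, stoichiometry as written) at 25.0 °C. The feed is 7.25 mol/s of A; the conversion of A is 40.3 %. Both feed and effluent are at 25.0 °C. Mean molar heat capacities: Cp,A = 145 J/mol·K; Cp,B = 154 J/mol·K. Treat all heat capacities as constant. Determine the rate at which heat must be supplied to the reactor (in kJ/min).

Extent of reaction ξ = 0.403 × 7.25 = 2.9218 mol/s
Reaction term: ξ·ΔH°_rxn = 2.9218 × 15.1 = 44.118 kJ/s
Q = ΔH = 44.118 kJ/s = 44.118 kW
Heat supplied = 2647.1 kJ/min

Q_in = 2650 kJ/min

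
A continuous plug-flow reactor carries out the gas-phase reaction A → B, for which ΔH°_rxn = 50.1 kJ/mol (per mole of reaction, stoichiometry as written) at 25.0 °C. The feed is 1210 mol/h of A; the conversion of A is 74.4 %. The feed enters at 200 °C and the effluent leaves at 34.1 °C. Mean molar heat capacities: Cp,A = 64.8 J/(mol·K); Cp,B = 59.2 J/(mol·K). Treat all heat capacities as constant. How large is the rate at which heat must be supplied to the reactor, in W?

Q_in = 8900 W

Extent of reaction ξ = 0.744 × 1210 = 900.24 mol/h
Reaction term: ξ·ΔH°_rxn = 900.24 × 50.1 = 45102 kJ/h
Sensible, feed 200→25 °C: -13721 kJ/h
Outlet flows (mol/h): A 309.76, B 900.24
Sensible, products 25→34.1 °C: 667.64 kJ/h
Q = ΔH = 32048 kJ/h = 8.9023 kW
Heat supplied = 8902.3 W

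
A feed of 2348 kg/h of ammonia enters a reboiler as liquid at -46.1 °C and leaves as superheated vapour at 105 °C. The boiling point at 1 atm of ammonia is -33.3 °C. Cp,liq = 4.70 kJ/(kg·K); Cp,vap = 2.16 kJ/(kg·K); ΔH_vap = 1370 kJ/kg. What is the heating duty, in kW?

Q = 1130 kW

liquid -46.1→-33.3 °C: 60.16 kJ/kg
vaporisation at -33.3 °C: 1370 kJ/kg
vapour -33.3→105 °C: 298.73 kJ/kg
Δh = 60.16 + 1370 + 298.73 = 1728.9 kJ/kg
Q = ṁ·Δh = 2348 kg/h × 1728.9 kJ/kg = 4.0594e+06 kJ/h
|Q| = 1127.6 kW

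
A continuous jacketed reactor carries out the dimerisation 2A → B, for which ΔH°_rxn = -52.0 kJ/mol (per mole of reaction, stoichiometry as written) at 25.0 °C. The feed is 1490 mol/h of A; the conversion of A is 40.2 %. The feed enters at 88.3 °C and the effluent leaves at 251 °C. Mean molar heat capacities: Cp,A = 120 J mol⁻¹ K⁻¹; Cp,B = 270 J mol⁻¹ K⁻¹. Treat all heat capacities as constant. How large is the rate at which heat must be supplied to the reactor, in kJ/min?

Extent of reaction ξ = 0.402 × 1490 / 2 = 299.49 mol/h
Reaction term: ξ·ΔH°_rxn = 299.49 × -52.0 = -15573 kJ/h
Sensible, feed 88.3→25 °C: -11318 kJ/h
Outlet flows (mol/h): A 891.02, B 299.49
Sensible, products 25→251 °C: 42439 kJ/h
Q = ΔH = 15548 kJ/h = 4.3188 kW
Heat supplied = 259.13 kJ/min

Q_in = 259 kJ/min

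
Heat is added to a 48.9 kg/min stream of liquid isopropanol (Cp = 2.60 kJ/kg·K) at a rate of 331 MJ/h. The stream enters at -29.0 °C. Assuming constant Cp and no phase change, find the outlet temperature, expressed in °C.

T_out = 14.4 °C

Q = 331 MJ/h = 5516.7 kJ/min
ΔT = Q/(ṁ·Cp) = 5516.7/(48.9×2.60) = 43.39 K
T_out = -29.0 + 43.39 = 14.39 °C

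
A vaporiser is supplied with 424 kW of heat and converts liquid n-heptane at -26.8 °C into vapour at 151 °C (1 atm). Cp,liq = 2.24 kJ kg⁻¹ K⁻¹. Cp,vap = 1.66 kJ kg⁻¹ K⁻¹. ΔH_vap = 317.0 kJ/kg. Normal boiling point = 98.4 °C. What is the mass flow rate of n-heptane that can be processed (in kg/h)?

Δh = 2.24×(98.4−-26.8) + 317.0 + 1.66×(151−98.4) = 684.76 kJ/kg
Q = 424 kW = 424 kJ/s = 1.5264e+06 kJ/h
ṁ = Q/Δh = 1.5264e+06 / 684.76 = 2229.1 kg/h

ṁ = 2230 kg/h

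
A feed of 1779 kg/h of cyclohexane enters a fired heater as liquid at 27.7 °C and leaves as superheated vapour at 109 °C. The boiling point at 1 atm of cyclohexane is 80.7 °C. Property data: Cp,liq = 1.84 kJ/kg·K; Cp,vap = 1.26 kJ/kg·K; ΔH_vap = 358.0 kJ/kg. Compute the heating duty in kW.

Q = 243 kW

liquid 27.7→80.7 °C: 97.52 kJ/kg
vaporisation at 80.7 °C: 358 kJ/kg
vapour 80.7→109 °C: 35.658 kJ/kg
Δh = 97.52 + 358 + 35.658 = 491.18 kJ/kg
Q = ṁ·Δh = 1779 kg/h × 491.18 kJ/kg = 873810 kJ/h
|Q| = 242.72 kW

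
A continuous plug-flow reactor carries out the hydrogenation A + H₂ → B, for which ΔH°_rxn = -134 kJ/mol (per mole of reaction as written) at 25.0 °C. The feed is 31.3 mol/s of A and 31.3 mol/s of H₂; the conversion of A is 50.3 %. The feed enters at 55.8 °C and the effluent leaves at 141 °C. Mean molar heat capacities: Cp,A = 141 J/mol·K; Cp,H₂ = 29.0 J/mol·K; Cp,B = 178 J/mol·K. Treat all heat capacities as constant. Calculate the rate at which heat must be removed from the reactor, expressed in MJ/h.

Q_out = 5910 MJ/h

Extent of reaction ξ = 0.503 × 31.3 = 15.744 mol/s
Reaction term: ξ·ΔH°_rxn = 15.744 × -134 = -2109.7 kJ/s
Sensible, feed 55.8→25 °C: -163.89 kJ/s
Outlet flows (mol/s): A 15.556, H₂ 15.556, B 15.744
Sensible, products 25→141 °C: 631.85 kJ/s
Q = ΔH = -1641.7 kJ/s = -1641.7 kW
Heat removed = 5910.2 MJ/h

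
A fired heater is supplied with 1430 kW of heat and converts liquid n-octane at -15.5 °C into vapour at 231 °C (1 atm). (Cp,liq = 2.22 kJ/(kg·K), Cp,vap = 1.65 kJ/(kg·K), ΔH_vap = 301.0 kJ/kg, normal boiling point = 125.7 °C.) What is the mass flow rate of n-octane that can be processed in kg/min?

ṁ = 109 kg/min

Δh = 2.22×(125.7−-15.5) + 301.0 + 1.65×(231−125.7) = 788.21 kJ/kg
Q = 1430 kW = 1430 kJ/s = 85800 kJ/min
ṁ = Q/Δh = 85800 / 788.21 = 108.85 kg/min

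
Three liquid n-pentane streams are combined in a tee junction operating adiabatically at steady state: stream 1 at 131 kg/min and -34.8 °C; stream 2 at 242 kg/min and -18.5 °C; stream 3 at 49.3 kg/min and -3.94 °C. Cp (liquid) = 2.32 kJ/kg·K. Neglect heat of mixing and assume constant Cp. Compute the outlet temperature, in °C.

Adiabatic, steady state ⇒ Σ ṁᵢCp,ᵢ(T_out − Tᵢ) = 0
Σ ṁᵢCp,ᵢTᵢ = 131×2.32×-34.8 + 242×2.32×-18.5 + 49.3×2.32×-3.94 = -21414
Σ ṁᵢCp,ᵢ = 131×2.32 + 242×2.32 + 49.3×2.32 = 979.74
T_out = -21414 / 979.74 = -21.857 °C

T_out = -21.9 °C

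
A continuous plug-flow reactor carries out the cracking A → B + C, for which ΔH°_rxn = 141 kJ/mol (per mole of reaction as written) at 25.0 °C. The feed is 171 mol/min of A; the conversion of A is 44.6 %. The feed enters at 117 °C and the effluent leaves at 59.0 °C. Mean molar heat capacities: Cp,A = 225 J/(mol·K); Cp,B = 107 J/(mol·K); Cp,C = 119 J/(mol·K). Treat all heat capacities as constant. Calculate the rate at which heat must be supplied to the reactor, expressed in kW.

Q_in = 142 kW

Extent of reaction ξ = 0.446 × 171 = 76.266 mol/min
Reaction term: ξ·ΔH°_rxn = 76.266 × 141 = 10754 kJ/min
Sensible, feed 117→25 °C: -3539.7 kJ/min
Outlet flows (mol/min): A 94.734, B 76.266, C 76.266
Sensible, products 25→59.0 °C: 1310.7 kJ/min
Q = ΔH = 8524.5 kJ/min = 142.08 kW
Heat supplied = 142.08 kW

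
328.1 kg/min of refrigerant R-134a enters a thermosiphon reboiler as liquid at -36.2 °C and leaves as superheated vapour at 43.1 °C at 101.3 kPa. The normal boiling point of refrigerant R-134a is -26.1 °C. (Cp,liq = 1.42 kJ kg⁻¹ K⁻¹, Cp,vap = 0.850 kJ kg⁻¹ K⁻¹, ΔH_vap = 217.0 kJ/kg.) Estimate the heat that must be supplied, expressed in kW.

liquid -36.2→-26.1 °C: 14.342 kJ/kg
vaporisation at -26.1 °C: 217 kJ/kg
vapour -26.1→43.1 °C: 58.82 kJ/kg
Δh = 14.342 + 217 + 58.82 = 290.16 kJ/kg
Q = ṁ·Δh = 328.1 kg/min × 290.16 kJ/kg = 95202 kJ/min
|Q| = 1586.7 kW

Q = 1590 kW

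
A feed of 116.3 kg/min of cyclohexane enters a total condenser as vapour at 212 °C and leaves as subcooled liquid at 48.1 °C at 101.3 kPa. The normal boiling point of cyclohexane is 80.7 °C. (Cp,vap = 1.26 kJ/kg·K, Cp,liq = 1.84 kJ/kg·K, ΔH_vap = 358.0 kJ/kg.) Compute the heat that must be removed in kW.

Q_c = 1130 kW

vapour 212→80.7 °C: -165.44 kJ/kg
condensation at 80.7 °C: -358 kJ/kg
liquid 80.7→48.1 °C: -59.984 kJ/kg
Δh = -165.44 + -358 + -59.984 = -583.42 kJ/kg
Q = ṁ·Δh = 116.3 kg/min × -583.42 kJ/kg = -67852 kJ/min
|Q| = 1130.9 kW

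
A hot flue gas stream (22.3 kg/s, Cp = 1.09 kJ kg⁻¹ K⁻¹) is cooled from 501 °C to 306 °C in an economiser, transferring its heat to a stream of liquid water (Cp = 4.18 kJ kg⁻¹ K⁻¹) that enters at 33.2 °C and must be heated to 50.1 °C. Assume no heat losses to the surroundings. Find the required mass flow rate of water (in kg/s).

Heat released by hot stream: Q = 22.3 × 1.09 × (501 − 306) = 4739.9 kJ/s
Energy balance on cold side (adiabatic exchanger): Q = ṁ_c·Cp_c·(T_c,out − T_c,in)
ṁ_c = 4739.9 / [4.18 × (50.1 − 33.2)] = 67.097 kg/s

ṁ_c = 67.1 kg/s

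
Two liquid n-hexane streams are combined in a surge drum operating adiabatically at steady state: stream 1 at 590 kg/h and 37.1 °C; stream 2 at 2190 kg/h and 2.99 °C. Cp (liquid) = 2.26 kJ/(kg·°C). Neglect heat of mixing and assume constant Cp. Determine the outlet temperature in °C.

Energy balance with Q = 0: Σ ṁᵢCp,ᵢ(T_out − Tᵢ) = 0
Σ ṁᵢCp,ᵢTᵢ = 590×2.26×37.1 + 2190×2.26×2.99 = 64268
Σ ṁᵢCp,ᵢ = 590×2.26 + 2190×2.26 = 6282.8
T_out = 64268 / 6282.8 = 10.229 °C

T_out = 10.2 °C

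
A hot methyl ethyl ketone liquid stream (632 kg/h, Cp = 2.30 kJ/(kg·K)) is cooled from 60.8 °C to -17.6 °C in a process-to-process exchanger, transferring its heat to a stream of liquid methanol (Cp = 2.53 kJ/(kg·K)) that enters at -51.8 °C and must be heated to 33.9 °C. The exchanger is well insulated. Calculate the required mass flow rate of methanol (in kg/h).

Heat released by hot stream: Q = 632 × 2.30 × (60.8 − -17.6) = 113960 kJ/h
Energy balance on cold side (adiabatic exchanger): Q = ṁ_c·Cp_c·(T_c,out − T_c,in)
ṁ_c = 113960 / [2.53 × (33.9 − -51.8)] = 525.61 kg/h

ṁ_c = 526 kg/h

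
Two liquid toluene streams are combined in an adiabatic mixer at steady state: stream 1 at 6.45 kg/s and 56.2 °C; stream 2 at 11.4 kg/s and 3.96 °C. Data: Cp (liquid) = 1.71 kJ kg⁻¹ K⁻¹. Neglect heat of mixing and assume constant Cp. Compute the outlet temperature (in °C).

T_out = 22.8 °C

No heat crosses the boundary, so H_out = H_in.
T_out = Σ ṁᵢCp,ᵢTᵢ / Σ ṁᵢCp,ᵢ
      = 697.05 / 30.523 = 22.837 °C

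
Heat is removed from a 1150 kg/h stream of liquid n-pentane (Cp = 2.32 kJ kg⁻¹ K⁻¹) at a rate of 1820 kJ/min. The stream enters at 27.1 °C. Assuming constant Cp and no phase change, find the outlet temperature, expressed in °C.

Q = 1820 kJ/min = 109200 kJ/h
ΔT = Q/(ṁ·Cp) = 109200/(1150×2.32) = 40.93 K
T_out = 27.1 − 40.93 = -13.83 °C

T_out = -13.8 °C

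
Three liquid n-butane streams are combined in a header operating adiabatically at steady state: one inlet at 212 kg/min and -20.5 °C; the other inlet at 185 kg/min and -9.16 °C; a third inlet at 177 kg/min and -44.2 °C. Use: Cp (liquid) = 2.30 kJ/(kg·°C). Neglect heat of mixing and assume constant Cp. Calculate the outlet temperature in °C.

Energy balance with Q = 0: Σ ṁᵢCp,ᵢ(T_out − Tᵢ) = 0
T_out = Σ ṁᵢCp,ᵢTᵢ / Σ ṁᵢCp,ᵢ
      = -31887 / 1320.2 = -24.153 °C

T_out = -24.2 °C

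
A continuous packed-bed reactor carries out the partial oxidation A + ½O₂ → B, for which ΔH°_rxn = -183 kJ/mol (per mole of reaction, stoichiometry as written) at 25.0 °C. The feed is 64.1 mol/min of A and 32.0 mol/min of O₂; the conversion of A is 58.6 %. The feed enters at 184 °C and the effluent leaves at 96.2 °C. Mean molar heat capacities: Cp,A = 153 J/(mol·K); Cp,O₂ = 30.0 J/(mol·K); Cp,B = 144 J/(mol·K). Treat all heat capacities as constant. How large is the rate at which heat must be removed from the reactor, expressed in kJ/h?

Q_out = 473000 kJ/h

Extent of reaction ξ = 0.586 × 64.1 = 37.563 mol/min
Reaction term: ξ·ΔH°_rxn = 37.563 × -183 = -6874 kJ/min
Sensible, feed 184→25 °C: -1712 kJ/min
Outlet flows (mol/min): A 26.537, O₂ 13.219, B 37.563
Sensible, products 25→96.2 °C: 702.44 kJ/min
Q = ΔH = -7883.5 kJ/min = -131.39 kW
Heat removed = 473010 kJ/h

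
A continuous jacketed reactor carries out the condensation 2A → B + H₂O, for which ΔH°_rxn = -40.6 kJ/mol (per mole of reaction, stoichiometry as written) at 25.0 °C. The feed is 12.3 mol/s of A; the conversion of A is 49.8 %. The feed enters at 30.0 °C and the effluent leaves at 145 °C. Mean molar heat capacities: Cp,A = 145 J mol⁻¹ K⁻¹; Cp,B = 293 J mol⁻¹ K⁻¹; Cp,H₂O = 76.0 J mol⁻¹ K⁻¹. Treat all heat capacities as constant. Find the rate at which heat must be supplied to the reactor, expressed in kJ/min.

Extent of reaction ξ = 0.498 × 12.3 / 2 = 3.0627 mol/s
Reaction term: ξ·ΔH°_rxn = 3.0627 × -40.6 = -124.35 kJ/s
Sensible, feed 30.0→25 °C: -8.9175 kJ/s
Outlet flows (mol/s): A 6.1746, B 3.0627, H₂O 3.0627
Sensible, products 25→145 °C: 243.05 kJ/s
Q = ΔH = 109.79 kJ/s = 109.79 kW
Heat supplied = 6587.5 kJ/min

Q_in = 6590 kJ/min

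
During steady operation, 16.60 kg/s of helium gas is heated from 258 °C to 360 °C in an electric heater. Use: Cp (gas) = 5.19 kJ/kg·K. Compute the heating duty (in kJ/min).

Q = ṁ·Cp·ΔT = 16.60 × 5.19 × (360 − 258) = 8787.7 kJ/s
Heating duty = 527260 kJ/min

Q = 527000 kJ/min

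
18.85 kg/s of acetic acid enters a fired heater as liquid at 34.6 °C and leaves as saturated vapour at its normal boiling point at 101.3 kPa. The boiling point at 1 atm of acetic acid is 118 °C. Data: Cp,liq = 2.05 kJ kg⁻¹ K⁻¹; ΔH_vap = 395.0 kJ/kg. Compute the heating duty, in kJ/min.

liquid 34.6→118 °C: 170.97 kJ/kg
vaporisation at 118 °C: 395 kJ/kg
Δh = 170.97 + 395 = 565.97 kJ/kg
Q = ṁ·Δh = 18.85 kg/s × 565.97 kJ/kg = 10669 kJ/s
|Q| = 10669 kW = 640110 kJ/min

Q = 640000 kJ/min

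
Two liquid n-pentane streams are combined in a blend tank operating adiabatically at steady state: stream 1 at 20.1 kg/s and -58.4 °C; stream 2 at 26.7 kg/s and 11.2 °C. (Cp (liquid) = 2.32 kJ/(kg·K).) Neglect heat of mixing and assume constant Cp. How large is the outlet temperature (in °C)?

Energy balance with Q = 0: Σ ṁᵢCp,ᵢ(T_out − Tᵢ) = 0
Σ ṁᵢCp,ᵢTᵢ = 20.1×2.32×-58.4 + 26.7×2.32×11.2 = -2029.5
Σ ṁᵢCp,ᵢ = 20.1×2.32 + 26.7×2.32 = 108.58
T_out = -2029.5 / 108.58 = -18.692 °C

T_out = -18.7 °C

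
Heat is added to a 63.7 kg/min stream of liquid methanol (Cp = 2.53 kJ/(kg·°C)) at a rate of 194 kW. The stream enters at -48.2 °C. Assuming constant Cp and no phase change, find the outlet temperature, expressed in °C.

T_out = 24.0 °C

Q = 194 kW = 11640 kJ/min
ΔT = Q/(ṁ·Cp) = 11640/(63.7×2.53) = 72.226 K
T_out = -48.2 + 72.226 = 24.026 °C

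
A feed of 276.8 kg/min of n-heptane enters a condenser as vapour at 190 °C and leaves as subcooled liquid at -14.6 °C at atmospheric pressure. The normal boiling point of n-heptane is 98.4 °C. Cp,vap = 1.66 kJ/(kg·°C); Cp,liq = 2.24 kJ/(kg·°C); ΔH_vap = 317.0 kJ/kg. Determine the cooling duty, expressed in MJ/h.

Q_c = 12000 MJ/h

vapour 190→98.4 °C: -152.06 kJ/kg
condensation at 98.4 °C: -317 kJ/kg
liquid 98.4→-14.6 °C: -253.12 kJ/kg
Δh = -152.06 + -317 + -253.12 = -722.18 kJ/kg
Q = ṁ·Δh = 276.8 kg/min × -722.18 kJ/kg = -199900 kJ/min
|Q| = 3331.6 kW = 11994 MJ/h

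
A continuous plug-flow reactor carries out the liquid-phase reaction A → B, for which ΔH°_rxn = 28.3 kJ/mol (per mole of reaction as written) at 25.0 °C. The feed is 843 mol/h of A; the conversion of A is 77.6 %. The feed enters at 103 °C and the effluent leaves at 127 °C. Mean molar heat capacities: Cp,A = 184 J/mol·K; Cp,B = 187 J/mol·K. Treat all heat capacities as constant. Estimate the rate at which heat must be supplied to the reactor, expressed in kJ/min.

Q_in = 374 kJ/min

Extent of reaction ξ = 0.776 × 843 = 654.17 mol/h
Reaction term: ξ·ΔH°_rxn = 654.17 × 28.3 = 18513 kJ/h
Sensible, feed 103→25 °C: -12099 kJ/h
Outlet flows (mol/h): A 188.83, B 654.17
Sensible, products 25→127 °C: 16022 kJ/h
Q = ΔH = 22436 kJ/h = 6.2322 kW
Heat supplied = 373.93 kJ/min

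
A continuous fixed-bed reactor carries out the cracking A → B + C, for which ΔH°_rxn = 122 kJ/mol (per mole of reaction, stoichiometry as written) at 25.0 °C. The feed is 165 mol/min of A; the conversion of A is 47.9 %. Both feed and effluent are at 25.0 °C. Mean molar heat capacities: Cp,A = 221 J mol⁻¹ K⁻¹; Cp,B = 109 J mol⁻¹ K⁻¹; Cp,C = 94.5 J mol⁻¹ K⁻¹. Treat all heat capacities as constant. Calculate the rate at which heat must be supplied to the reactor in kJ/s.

Extent of reaction ξ = 0.479 × 165 = 79.035 mol/min
Reaction term: ξ·ΔH°_rxn = 79.035 × 122 = 9642.3 kJ/min
Q = ΔH = 9642.3 kJ/min = 160.7 kW
Heat supplied = 160.7 kJ/s

Q_in = 161 kJ/s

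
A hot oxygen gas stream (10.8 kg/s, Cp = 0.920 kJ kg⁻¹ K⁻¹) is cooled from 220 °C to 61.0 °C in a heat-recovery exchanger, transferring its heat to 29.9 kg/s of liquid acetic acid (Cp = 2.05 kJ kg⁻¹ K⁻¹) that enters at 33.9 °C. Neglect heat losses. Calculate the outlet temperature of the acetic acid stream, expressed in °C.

Heat released by hot stream: Q = 10.8 × 0.920 × (220 − 61.0) = 1579.8 kJ/s
Energy balance on cold side (adiabatic exchanger): Q = ṁ_c·Cp_c·(T_c,out − T_c,in)
T_c,out = 33.9 + 1579.8/(29.9 × 2.05) = 59.674 °C

T_c,out = 59.7 °C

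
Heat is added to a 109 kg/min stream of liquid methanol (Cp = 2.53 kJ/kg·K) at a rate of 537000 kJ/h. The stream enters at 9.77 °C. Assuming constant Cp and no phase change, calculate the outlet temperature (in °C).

T_out = 42.2 °C

Q = 537000 kJ/h = 8950 kJ/min
ΔT = Q/(ṁ·Cp) = 8950/(109×2.53) = 32.455 K
T_out = 9.77 + 32.455 = 42.225 °C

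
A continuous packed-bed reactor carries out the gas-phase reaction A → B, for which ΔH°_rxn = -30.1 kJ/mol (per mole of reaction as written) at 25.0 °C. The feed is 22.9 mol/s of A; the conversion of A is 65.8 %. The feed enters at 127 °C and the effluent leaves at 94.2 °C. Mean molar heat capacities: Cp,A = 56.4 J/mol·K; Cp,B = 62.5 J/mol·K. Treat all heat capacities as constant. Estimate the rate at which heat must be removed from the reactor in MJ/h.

Q_out = 1760 MJ/h

Extent of reaction ξ = 0.658 × 22.9 = 15.068 mol/s
Reaction term: ξ·ΔH°_rxn = 15.068 × -30.1 = -453.55 kJ/s
Sensible, feed 127→25 °C: -131.74 kJ/s
Outlet flows (mol/s): A 7.8318, B 15.068
Sensible, products 25→94.2 °C: 95.737 kJ/s
Q = ΔH = -489.56 kJ/s = -489.56 kW
Heat removed = 1762.4 MJ/h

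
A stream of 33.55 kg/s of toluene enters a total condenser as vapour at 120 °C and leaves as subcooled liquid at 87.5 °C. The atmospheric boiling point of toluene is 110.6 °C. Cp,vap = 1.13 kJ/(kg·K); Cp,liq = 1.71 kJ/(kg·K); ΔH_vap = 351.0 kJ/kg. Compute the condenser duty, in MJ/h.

vapour 120→110.6 °C: -10.622 kJ/kg
condensation at 110.6 °C: -351 kJ/kg
liquid 110.6→87.5 °C: -39.501 kJ/kg
Δh = -10.622 + -351 + -39.501 = -401.12 kJ/kg
Q = ṁ·Δh = 33.55 kg/s × -401.12 kJ/kg = -13458 kJ/s
|Q| = 13458 kW = 48448 MJ/h

Q_c = 48400 MJ/h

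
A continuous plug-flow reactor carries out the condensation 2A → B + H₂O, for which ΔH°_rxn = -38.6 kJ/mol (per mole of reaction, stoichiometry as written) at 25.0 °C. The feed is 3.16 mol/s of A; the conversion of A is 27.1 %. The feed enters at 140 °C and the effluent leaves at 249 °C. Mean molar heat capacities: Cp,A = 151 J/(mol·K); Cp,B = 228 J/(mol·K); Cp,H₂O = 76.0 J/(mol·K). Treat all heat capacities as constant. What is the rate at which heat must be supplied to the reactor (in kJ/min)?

Extent of reaction ξ = 0.271 × 3.16 / 2 = 0.42818 mol/s
Reaction term: ξ·ΔH°_rxn = 0.42818 × -38.6 = -16.528 kJ/s
Sensible, feed 140→25 °C: -54.873 kJ/s
Outlet flows (mol/s): A 2.3036, B 0.42818, H₂O 0.42818
Sensible, products 25→249 °C: 107.08 kJ/s
Q = ΔH = 35.675 kJ/s = 35.675 kW
Heat supplied = 2140.5 kJ/min

Q_in = 2140 kJ/min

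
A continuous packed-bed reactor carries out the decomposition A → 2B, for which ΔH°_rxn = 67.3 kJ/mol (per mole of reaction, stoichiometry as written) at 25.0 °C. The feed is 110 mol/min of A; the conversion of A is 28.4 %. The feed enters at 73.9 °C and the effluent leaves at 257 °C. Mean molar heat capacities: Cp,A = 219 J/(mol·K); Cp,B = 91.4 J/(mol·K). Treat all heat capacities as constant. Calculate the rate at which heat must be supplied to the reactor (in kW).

Q_in = 104 kW

Extent of reaction ξ = 0.284 × 110 = 31.24 mol/min
Reaction term: ξ·ΔH°_rxn = 31.24 × 67.3 = 2102.5 kJ/min
Sensible, feed 73.9→25 °C: -1178 kJ/min
Outlet flows (mol/min): A 78.76, B 62.48
Sensible, products 25→257 °C: 5326.5 kJ/min
Q = ΔH = 6251 kJ/min = 104.18 kW
Heat supplied = 104.18 kW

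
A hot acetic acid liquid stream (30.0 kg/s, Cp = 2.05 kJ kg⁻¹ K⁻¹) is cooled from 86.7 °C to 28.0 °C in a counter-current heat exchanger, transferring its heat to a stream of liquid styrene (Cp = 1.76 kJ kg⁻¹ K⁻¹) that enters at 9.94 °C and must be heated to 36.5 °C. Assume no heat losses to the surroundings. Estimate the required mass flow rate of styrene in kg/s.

ṁ_c = 77.2 kg/s

Heat released by hot stream: Q = 30.0 × 2.05 × (86.7 − 28.0) = 3610 kJ/s
Energy balance on cold side (adiabatic exchanger): Q = ṁ_c·Cp_c·(T_c,out − T_c,in)
ṁ_c = 3610 / [1.76 × (36.5 − 9.94)] = 77.228 kg/s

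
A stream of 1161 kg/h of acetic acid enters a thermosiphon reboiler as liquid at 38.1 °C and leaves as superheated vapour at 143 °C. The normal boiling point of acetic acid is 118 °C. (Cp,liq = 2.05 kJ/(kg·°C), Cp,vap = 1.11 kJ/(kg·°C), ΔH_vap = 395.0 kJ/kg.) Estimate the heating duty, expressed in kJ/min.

Q = 11300 kJ/min

liquid 38.1→118 °C: 163.79 kJ/kg
vaporisation at 118 °C: 395 kJ/kg
vapour 118→143 °C: 27.75 kJ/kg
Δh = 163.79 + 395 + 27.75 = 586.54 kJ/kg
Q = ṁ·Δh = 1161 kg/h × 586.54 kJ/kg = 680980 kJ/h
|Q| = 189.16 kW = 11350 kJ/min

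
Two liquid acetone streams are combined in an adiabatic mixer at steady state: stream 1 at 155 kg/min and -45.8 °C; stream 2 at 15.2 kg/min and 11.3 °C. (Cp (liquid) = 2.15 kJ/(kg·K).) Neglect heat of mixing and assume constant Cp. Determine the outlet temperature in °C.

No heat crosses the boundary, so H_out = H_in.
T_out = Σ ṁᵢCp,ᵢTᵢ / Σ ṁᵢCp,ᵢ
      = -14894 / 365.93 = -40.701 °C

T_out = -40.7 °C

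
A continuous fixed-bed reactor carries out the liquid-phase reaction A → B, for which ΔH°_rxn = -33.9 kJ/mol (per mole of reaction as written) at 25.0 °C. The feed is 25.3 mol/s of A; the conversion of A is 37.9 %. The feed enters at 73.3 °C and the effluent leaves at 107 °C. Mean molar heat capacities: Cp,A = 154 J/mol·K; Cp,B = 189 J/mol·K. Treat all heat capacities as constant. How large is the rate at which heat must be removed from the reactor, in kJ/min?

Extent of reaction ξ = 0.379 × 25.3 = 9.5887 mol/s
Reaction term: ξ·ΔH°_rxn = 9.5887 × -33.9 = -325.06 kJ/s
Sensible, feed 73.3→25 °C: -188.19 kJ/s
Outlet flows (mol/s): A 15.711, B 9.5887
Sensible, products 25→107 °C: 347.01 kJ/s
Q = ΔH = -166.24 kJ/s = -166.24 kW
Heat removed = 9974.1 kJ/min

Q_out = 9970 kJ/min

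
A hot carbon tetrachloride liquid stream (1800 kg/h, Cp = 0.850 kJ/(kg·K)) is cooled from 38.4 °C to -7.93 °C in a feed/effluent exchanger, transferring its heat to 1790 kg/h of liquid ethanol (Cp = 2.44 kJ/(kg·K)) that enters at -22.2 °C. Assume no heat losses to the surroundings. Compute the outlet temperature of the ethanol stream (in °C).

Heat released by hot stream: Q = 1800 × 0.850 × (38.4 − -7.93) = 70885 kJ/h
Energy balance on cold side (adiabatic exchanger): Q = ṁ_c·Cp_c·(T_c,out − T_c,in)
T_c,out = -22.2 + 70885/(1790 × 2.44) = -5.9703 °C

T_c,out = -5.97 °C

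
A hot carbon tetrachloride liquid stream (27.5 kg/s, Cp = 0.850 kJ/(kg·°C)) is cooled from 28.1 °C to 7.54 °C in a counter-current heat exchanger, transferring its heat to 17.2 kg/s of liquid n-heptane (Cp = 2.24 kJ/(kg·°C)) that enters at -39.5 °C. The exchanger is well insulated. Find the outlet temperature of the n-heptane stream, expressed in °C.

Heat released by hot stream: Q = 27.5 × 0.850 × (28.1 − 7.54) = 480.59 kJ/s
Energy balance on cold side (adiabatic exchanger): Q = ṁ_c·Cp_c·(T_c,out − T_c,in)
T_c,out = -39.5 + 480.59/(17.2 × 2.24) = -27.026 °C

T_c,out = -27.0 °C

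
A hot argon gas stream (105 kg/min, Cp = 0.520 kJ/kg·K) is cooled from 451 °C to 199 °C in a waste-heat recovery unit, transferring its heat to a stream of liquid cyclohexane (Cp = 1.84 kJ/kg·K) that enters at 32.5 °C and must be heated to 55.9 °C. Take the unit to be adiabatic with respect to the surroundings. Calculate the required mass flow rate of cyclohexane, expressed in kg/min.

ṁ_c = 320 kg/min

Heat released by hot stream: Q = 105 × 0.520 × (451 − 199) = 13759 kJ/min
Energy balance on cold side (adiabatic exchanger): Q = ṁ_c·Cp_c·(T_c,out − T_c,in)
ṁ_c = 13759 / [1.84 × (55.9 − 32.5)] = 319.57 kg/min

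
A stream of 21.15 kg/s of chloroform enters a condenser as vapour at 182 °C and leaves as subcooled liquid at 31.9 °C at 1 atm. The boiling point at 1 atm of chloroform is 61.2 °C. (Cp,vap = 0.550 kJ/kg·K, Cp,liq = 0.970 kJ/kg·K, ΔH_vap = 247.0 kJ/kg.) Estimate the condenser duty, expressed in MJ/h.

Q_c = 26000 MJ/h

vapour 182→61.2 °C: -66.44 kJ/kg
condensation at 61.2 °C: -247 kJ/kg
liquid 61.2→31.9 °C: -28.421 kJ/kg
Δh = -66.44 + -247 + -28.421 = -341.86 kJ/kg
Q = ṁ·Δh = 21.15 kg/s × -341.86 kJ/kg = -7230.4 kJ/s
|Q| = 7230.4 kW = 26029 MJ/h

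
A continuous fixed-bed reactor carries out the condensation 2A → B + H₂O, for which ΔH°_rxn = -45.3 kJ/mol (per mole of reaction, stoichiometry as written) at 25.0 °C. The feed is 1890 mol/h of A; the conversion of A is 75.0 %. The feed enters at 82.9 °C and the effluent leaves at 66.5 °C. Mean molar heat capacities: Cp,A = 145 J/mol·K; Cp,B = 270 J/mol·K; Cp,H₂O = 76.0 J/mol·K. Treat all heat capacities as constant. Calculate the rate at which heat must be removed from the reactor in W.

Q_out = 9710 W

Extent of reaction ξ = 0.750 × 1890 / 2 = 708.75 mol/h
Reaction term: ξ·ΔH°_rxn = 708.75 × -45.3 = -32106 kJ/h
Sensible, feed 82.9→25 °C: -15867 kJ/h
Outlet flows (mol/h): A 472.5, B 708.75, H₂O 708.75
Sensible, products 25→66.5 °C: 13020 kJ/h
Q = ΔH = -34954 kJ/h = -9.7093 kW
Heat removed = 9709.3 W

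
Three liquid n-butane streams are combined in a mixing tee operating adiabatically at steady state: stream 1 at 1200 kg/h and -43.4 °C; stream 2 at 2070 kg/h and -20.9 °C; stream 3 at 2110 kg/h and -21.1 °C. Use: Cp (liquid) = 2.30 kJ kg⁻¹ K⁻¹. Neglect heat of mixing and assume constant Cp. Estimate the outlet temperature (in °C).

No heat crosses the boundary, so H_out = H_in.
T_out = Σ ṁᵢCp,ᵢTᵢ / Σ ṁᵢCp,ᵢ
      = -321690 / 12374 = -25.997 °C

T_out = -26.0 °C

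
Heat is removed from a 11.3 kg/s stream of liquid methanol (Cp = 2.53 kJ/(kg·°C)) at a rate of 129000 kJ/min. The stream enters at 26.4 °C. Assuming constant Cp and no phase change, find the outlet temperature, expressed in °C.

T_out = -48.8 °C

Q = 129000 kJ/min = 2150 kJ/s
ΔT = Q/(ṁ·Cp) = 2150/(11.3×2.53) = 75.204 K
T_out = 26.4 − 75.204 = -48.804 °C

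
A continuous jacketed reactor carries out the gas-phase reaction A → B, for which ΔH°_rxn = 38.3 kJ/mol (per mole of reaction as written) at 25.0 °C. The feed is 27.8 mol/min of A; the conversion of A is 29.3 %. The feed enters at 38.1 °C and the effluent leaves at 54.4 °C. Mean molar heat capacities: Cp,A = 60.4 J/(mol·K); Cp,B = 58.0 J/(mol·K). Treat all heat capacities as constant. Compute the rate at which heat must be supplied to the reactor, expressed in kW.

Extent of reaction ξ = 0.293 × 27.8 = 8.1454 mol/min
Reaction term: ξ·ΔH°_rxn = 8.1454 × 38.3 = 311.97 kJ/min
Sensible, feed 38.1→25 °C: -21.996 kJ/min
Outlet flows (mol/min): A 19.655, B 8.1454
Sensible, products 25→54.4 °C: 48.791 kJ/min
Q = ΔH = 338.76 kJ/min = 5.6461 kW
Heat supplied = 5.6461 kW

Q_in = 5.65 kW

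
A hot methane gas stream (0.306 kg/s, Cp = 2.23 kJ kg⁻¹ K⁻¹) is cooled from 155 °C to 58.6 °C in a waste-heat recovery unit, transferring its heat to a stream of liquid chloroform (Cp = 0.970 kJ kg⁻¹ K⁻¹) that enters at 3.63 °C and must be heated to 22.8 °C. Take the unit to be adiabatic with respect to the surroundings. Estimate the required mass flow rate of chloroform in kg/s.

ṁ_c = 3.54 kg/s

Heat released by hot stream: Q = 0.306 × 2.23 × (155 − 58.6) = 65.781 kJ/s
Energy balance on cold side (adiabatic exchanger): Q = ṁ_c·Cp_c·(T_c,out − T_c,in)
ṁ_c = 65.781 / [0.970 × (22.8 − 3.63)] = 3.5376 kg/s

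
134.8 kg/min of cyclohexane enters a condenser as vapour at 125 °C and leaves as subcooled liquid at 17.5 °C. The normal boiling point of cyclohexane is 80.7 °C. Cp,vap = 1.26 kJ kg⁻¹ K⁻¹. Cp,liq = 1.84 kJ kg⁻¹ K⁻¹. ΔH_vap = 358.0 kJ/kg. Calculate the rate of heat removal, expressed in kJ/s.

vapour 125→80.7 °C: -55.818 kJ/kg
condensation at 80.7 °C: -358 kJ/kg
liquid 80.7→17.5 °C: -116.29 kJ/kg
Δh = -55.818 + -358 + -116.29 = -530.11 kJ/kg
Q = ṁ·Δh = 134.8 kg/min × -530.11 kJ/kg = -71458 kJ/min
|Q| = 1191 kW

Q_c = 1190 kJ/s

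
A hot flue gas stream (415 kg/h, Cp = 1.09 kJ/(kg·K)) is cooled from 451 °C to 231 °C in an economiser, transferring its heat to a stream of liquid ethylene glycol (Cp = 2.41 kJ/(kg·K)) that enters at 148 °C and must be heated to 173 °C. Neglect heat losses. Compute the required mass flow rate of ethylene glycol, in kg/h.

ṁ_c = 1650 kg/h

Heat released by hot stream: Q = 415 × 1.09 × (451 − 231) = 99517 kJ/h
Energy balance on cold side (adiabatic exchanger): Q = ṁ_c·Cp_c·(T_c,out − T_c,in)
ṁ_c = 99517 / [2.41 × (173 − 148)] = 1651.7 kg/h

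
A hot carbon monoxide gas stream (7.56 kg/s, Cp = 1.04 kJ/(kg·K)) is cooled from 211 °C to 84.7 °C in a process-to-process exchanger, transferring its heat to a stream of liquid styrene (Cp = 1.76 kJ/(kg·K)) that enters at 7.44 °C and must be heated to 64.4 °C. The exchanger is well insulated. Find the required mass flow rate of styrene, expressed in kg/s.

ṁ_c = 9.91 kg/s

Heat released by hot stream: Q = 7.56 × 1.04 × (211 − 84.7) = 993.02 kJ/s
Energy balance on cold side (adiabatic exchanger): Q = ṁ_c·Cp_c·(T_c,out − T_c,in)
ṁ_c = 993.02 / [1.76 × (64.4 − 7.44)] = 9.9055 kg/s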